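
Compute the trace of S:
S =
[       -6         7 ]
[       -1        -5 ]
tr(S) = -6 - 5 = -11

The trace of a square matrix is the sum of its diagonal entries.
Diagonal entries of S: S[0][0] = -6, S[1][1] = -5.
tr(S) = -6 - 5 = -11.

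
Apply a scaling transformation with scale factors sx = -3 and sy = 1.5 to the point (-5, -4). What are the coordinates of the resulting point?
(15, -6.0)

Scaling matrix:
[[-3, 0], [0, 1.50]]
Result: (-5 × -3, -4 × 1.5) = (15, -6.0)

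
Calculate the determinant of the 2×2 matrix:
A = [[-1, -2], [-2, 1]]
-5

For A = [[a, b], [c, d]], det(A) = a*d - b*c.
det(A) = (-1)*(1) - (-2)*(-2) = -1 - 4 = -5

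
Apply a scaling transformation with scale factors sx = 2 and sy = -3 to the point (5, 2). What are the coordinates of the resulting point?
(10, -6)

Scaling matrix:
[[2, 0], [0, -3]]
Result: (5 × 2, 2 × -3) = (10, -6)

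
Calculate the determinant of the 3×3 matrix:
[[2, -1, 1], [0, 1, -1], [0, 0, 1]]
2

Expansion along first row:
det = 2·det([[1,-1],[0,1]]) - -1·det([[0,-1],[0,1]]) + 1·det([[0,1],[0,0]])
    = 2·(1·1 - -1·0) - -1·(0·1 - -1·0) + 1·(0·0 - 1·0)
    = 2·1 - -1·0 + 1·0
    = 2 + 0 + 0 = 2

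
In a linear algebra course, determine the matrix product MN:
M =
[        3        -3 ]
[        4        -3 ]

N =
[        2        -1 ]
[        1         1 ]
MN =
[        3        -6 ]
[        5        -7 ]

Matrix multiplication: (MN)[i][j] = sum over k of M[i][k] * N[k][j].
  (MN)[0][0] = (3)*(2) + (-3)*(1) = 3
  (MN)[0][1] = (3)*(-1) + (-3)*(1) = -6
  (MN)[1][0] = (4)*(2) + (-3)*(1) = 5
  (MN)[1][1] = (4)*(-1) + (-3)*(1) = -7
MN =
[        3        -6 ]
[        5        -7 ]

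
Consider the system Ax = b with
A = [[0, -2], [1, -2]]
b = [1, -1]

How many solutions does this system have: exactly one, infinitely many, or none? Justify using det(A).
Exactly one solution

Compute det(A) = (0)*(-2) - (-2)*(1) = 2.
Because det(A) ≠ 0, A is invertible and Ax = b has a unique solution for every b (here x = A⁻¹ b).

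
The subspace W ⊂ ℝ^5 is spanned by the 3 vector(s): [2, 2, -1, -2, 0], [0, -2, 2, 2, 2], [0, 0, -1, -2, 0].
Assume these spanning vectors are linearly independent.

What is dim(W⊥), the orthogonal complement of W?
dim(W⊥) = 2

For any subspace W of ℝ^n, dim(W) + dim(W⊥) = n (the whole-space dimension).
Here the given 3 vectors are linearly independent, so dim(W) = 3.
Thus dim(W⊥) = n - dim(W) = 5 - 3 = 2.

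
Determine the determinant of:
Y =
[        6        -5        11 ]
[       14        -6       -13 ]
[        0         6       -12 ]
det(Y) = 984

Expand along row 0 (cofactor expansion): det(Y) = a*(e*i - f*h) - b*(d*i - f*g) + c*(d*h - e*g), where the 3×3 is [[a, b, c], [d, e, f], [g, h, i]].
Minor M_00 = (-6)*(-12) - (-13)*(6) = 72 + 78 = 150.
Minor M_01 = (14)*(-12) - (-13)*(0) = -168 - 0 = -168.
Minor M_02 = (14)*(6) - (-6)*(0) = 84 - 0 = 84.
det(Y) = (6)*(150) - (-5)*(-168) + (11)*(84) = 900 - 840 + 924 = 984.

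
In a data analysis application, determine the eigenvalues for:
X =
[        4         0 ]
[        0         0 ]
λ = 0, 4

Solve det(X - λI) = 0. For a 2×2 matrix the characteristic equation is λ² - (trace)λ + det = 0.
trace(X) = a + d = 4 + 0 = 4.
det(X) = a*d - b*c = (4)*(0) - (0)*(0) = 0 - 0 = 0.
Characteristic equation: λ² - (4)λ + (0) = 0.
Discriminant = (4)² - 4*(0) = 16 - 0 = 16.
λ = (4 ± √16) / 2 = (4 ± 4) / 2 = 0, 4.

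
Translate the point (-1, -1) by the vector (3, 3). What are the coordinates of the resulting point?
(2, 2)

Translation by (3, 3):
x' = -1 + 3 = 2
y' = -1 + 3 = 2
Homogeneous matrix: [[1, 0, 3], [0, 1, 3], [0, 0, 1]]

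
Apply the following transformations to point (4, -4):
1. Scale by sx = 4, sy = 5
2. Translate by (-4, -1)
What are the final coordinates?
(12, -21)

Step 1: Scale (4, -4) by (sx, sy) = (4, 5) → (16, -20)
Step 2: Translate by (-4, -1) → (12, -21)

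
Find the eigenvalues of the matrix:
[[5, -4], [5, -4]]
λ = 0 and λ = 1

Characteristic equation: det(A - λI) = 0
λ² - (trace)λ + (det) = 0
λ² - (1)λ + (0) = 0
λ² - 1λ + 0 = 0
Solving: λ = 0, 1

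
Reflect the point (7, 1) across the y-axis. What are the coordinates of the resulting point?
(-7, 1)

Reflection across y-axis: (7, 1) → (-7, 1)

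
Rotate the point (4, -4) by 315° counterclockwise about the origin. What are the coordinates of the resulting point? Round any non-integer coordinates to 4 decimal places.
(0.0000, -5.6569)

Rotation matrix R(θ) = [[cos θ, -sin θ], [sin θ, cos θ]]; for θ = 315°:
R = [[√2/2, √2/2], [-√2/2, √2/2]]
Result: R × [4, -4]ᵀ = [√2/2·4 + (√2/2)·-4, -√2/2·4 + (√2/2)·-4]ᵀ = (0.0000, -5.6569)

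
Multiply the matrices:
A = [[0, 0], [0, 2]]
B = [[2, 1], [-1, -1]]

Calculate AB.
[[0, 0], [-2, -2]]

Each entry (i,j) of AB = sum over k of A[i][k]*B[k][j].
(AB)[0][0] = (0)*(2) + (0)*(-1) = 0
(AB)[0][1] = (0)*(1) + (0)*(-1) = 0
(AB)[1][0] = (0)*(2) + (2)*(-1) = -2
(AB)[1][1] = (0)*(1) + (2)*(-1) = -2
AB = [[0, 0], [-2, -2]]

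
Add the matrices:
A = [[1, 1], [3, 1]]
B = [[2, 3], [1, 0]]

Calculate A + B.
[[3, 4], [4, 1]]

Add corresponding elements:
(1)+(2)=3
(1)+(3)=4
(3)+(1)=4
(1)+(0)=1
A + B = [[3, 4], [4, 1]]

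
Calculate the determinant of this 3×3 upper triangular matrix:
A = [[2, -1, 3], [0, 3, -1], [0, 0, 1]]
6

The determinant of a triangular matrix is the product of its diagonal entries (the off-diagonal entries above the diagonal do not affect it).
det(A) = (2) * (3) * (1) = 6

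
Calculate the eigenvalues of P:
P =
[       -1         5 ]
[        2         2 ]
λ = -3, 4

Solve det(P - λI) = 0. For a 2×2 matrix the characteristic equation is λ² - (trace)λ + det = 0.
trace(P) = a + d = -1 + 2 = 1.
det(P) = a*d - b*c = (-1)*(2) - (5)*(2) = -2 - 10 = -12.
Characteristic equation: λ² - (1)λ + (-12) = 0.
Discriminant = (1)² - 4*(-12) = 1 + 48 = 49.
λ = (1 ± √49) / 2 = (1 ± 7) / 2 = -3, 4.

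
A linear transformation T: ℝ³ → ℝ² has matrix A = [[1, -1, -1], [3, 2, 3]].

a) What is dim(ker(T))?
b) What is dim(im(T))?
dim(ker) = 1, dim(im) = 2

The two rows are not scalar multiples of one another (no single k satisfies row 2 = k × row 1), so they are linearly independent.
Thus rank(A) = 2.
dim(im(T)) = rank(A) = 2.
By the rank-nullity theorem applied to T: ℝ³ → ℝ², rank(A) + nullity(A) = 3 (the domain dimension), so dim(ker(T)) = 3 - 2 = 1.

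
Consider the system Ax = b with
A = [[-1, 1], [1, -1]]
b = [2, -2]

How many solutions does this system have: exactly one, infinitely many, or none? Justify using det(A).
Infinitely many solutions

det(A) = (-1)*(-1) - (1)*(1) = 0, so A is singular (column 2 is -1 times column 1).
b = [2, -2] = -2 * column 1 of A, so b lies in the column space of A.
A singular matrix whose right-hand side is in its column space gives a 1-parameter family of solutions — infinitely many.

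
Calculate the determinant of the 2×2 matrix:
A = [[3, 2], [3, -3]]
-15

For A = [[a, b], [c, d]], det(A) = a*d - b*c.
det(A) = (3)*(-3) - (2)*(3) = -9 - 6 = -15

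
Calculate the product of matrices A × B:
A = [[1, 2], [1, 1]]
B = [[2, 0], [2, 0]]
[[6, 0], [4, 0]]

Matrix multiplication:
C[0][0] = 1×2 + 2×2 = 6
C[0][1] = 1×0 + 2×0 = 0
C[1][0] = 1×2 + 1×2 = 4
C[1][1] = 1×0 + 1×0 = 0
Result: [[6, 0], [4, 0]]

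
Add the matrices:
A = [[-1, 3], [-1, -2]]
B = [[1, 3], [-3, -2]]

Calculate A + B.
[[0, 6], [-4, -4]]

Add corresponding elements:
(-1)+(1)=0
(3)+(3)=6
(-1)+(-3)=-4
(-2)+(-2)=-4
A + B = [[0, 6], [-4, -4]]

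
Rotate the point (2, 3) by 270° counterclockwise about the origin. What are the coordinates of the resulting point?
(3, -2)

Rotation matrix R(θ) = [[cos θ, -sin θ], [sin θ, cos θ]]; for θ = 270°:
R = [[0, 1], [-1, 0]]
Result: R × [2, 3]ᵀ = [0·2 + (1)·3, -1·2 + (0)·3]ᵀ = (3, -2)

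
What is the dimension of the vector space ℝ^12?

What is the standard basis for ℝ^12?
Dimension = 12; standard basis = {e_1, e_2, e_3, …, e_12}

ℝ^12 is the space of 12-tuples of real numbers; its dimension is 12.
The standard basis consists of 12 vectors: e_1, e_2, e_3, …, e_12, where e_i is the vector with 1 in position i and 0 elsewhere.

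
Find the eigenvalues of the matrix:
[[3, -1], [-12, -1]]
λ = -3 and λ = 5

Characteristic equation: det(A - λI) = 0
λ² - (trace)λ + (det) = 0
λ² - (2)λ + (-15) = 0
λ² - 2λ - 15 = 0
Solving: λ = -3, 5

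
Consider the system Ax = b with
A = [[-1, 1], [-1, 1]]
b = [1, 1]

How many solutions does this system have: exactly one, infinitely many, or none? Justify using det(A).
Infinitely many solutions

det(A) = (-1)*(1) - (1)*(-1) = 0, so A is singular (column 2 is -1 times column 1).
b = [1, 1] = -1 * column 1 of A, so b lies in the column space of A.
A singular matrix whose right-hand side is in its column space gives a 1-parameter family of solutions — infinitely many.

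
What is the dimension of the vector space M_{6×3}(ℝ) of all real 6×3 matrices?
Dimension = 18

A real 6×3 matrix is determined by its 6·3 = 18 independent entries.
A standard basis is {E_ij : 1 ≤ i ≤ 6, 1 ≤ j ≤ 3}, where E_ij has a 1 in position (i, j) and 0 elsewhere — there are 18 such matrices, and they are linearly independent and span M_{6×3}(ℝ).
Therefore dim(M_{6×3}(ℝ)) = 18.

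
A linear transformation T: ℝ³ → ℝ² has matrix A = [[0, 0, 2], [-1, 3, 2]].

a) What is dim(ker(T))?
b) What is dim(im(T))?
dim(ker) = 1, dim(im) = 2

The two rows are not scalar multiples of one another (no single k satisfies row 2 = k × row 1), so they are linearly independent.
Thus rank(A) = 2.
dim(im(T)) = rank(A) = 2.
By the rank-nullity theorem applied to T: ℝ³ → ℝ², rank(A) + nullity(A) = 3 (the domain dimension), so dim(ker(T)) = 3 - 2 = 1.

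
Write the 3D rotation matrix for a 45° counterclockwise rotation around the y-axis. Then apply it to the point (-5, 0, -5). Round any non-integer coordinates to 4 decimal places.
R = [[√2/2, 0, √2/2], [0, 1, 0], [-√2/2, 0, √2/2]]; R·(-5, 0, -5) = (-7.0711, 0.0000, 0.0000)

Rotation matrix for 45° around y-axis:
cos(45°) = √2/2, sin(45°) = √2/2
R = [[√2/2, 0, √2/2], [0, 1, 0], [-√2/2, 0, √2/2]]
Apply to (-5, 0, -5): R·[-5, 0, -5]ᵀ = (-7.0711, 0.0000, 0.0000)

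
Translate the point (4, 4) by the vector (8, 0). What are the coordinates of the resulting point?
(12, 4)

Translation by (8, 0):
x' = 4 + 8 = 12
y' = 4 + 0 = 4
Homogeneous matrix: [[1, 0, 8], [0, 1, 0], [0, 0, 1]]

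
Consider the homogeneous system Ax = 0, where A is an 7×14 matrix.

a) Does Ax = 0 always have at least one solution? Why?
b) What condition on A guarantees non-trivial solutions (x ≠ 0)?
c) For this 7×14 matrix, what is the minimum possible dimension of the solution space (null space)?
a) Yes, x = 0 is always a solution. b) When A has linearly dependent columns (rank < n). c) Minimum nullity = 7.

a) x = 0 satisfies A·0 = 0, so the zero vector is always a solution.
b) Non-trivial solutions exist iff the columns of A are linearly dependent, equivalently rank(A) < n (the number of columns).
c) By rank-nullity, rank(A) + nullity(A) = n = 14. Since A has only 7 rows, rank(A) ≤ 7, so nullity(A) ≥ 14 - 7 = 7.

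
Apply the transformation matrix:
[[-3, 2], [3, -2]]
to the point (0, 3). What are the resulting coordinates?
(6, -6)

Matrix multiplication:
[[-3, 2], [3, -2]] × [0, 3]ᵀ
= [-3×0 + 2×3, 3×0 + -2×3]ᵀ
= [6.0000, -6.0000]ᵀ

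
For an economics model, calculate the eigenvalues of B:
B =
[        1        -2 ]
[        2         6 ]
λ = 2, 5

Solve det(B - λI) = 0. For a 2×2 matrix the characteristic equation is λ² - (trace)λ + det = 0.
trace(B) = a + d = 1 + 6 = 7.
det(B) = a*d - b*c = (1)*(6) - (-2)*(2) = 6 + 4 = 10.
Characteristic equation: λ² - (7)λ + (10) = 0.
Discriminant = (7)² - 4*(10) = 49 - 40 = 9.
λ = (7 ± √9) / 2 = (7 ± 3) / 2 = 2, 5.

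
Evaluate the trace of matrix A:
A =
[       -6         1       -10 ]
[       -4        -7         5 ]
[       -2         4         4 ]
tr(A) = -6 - 7 + 4 = -9

The trace of a square matrix is the sum of its diagonal entries.
Diagonal entries of A: A[0][0] = -6, A[1][1] = -7, A[2][2] = 4.
tr(A) = -6 - 7 + 4 = -9.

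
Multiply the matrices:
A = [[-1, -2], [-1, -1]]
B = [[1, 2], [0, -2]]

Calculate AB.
[[-1, 2], [-1, 0]]

Each entry (i,j) of AB = sum over k of A[i][k]*B[k][j].
(AB)[0][0] = (-1)*(1) + (-2)*(0) = -1
(AB)[0][1] = (-1)*(2) + (-2)*(-2) = 2
(AB)[1][0] = (-1)*(1) + (-1)*(0) = -1
(AB)[1][1] = (-1)*(2) + (-1)*(-2) = 0
AB = [[-1, 2], [-1, 0]]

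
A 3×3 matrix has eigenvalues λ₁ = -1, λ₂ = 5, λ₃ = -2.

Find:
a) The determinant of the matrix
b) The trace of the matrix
det = 10, trace = 2

Two standard eigenvalue identities:
- det(A) equals the product of the eigenvalues (counted with multiplicity).
- trace(A) equals the sum of the eigenvalues.
det(A) = (-1)*(5)*(-2) = 10.
trace(A) = -1 + 5 - 2 = 2.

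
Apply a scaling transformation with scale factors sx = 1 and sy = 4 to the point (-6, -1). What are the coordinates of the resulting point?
(-6, -4)

Scaling matrix:
[[1, 0], [0, 4]]
Result: (-6 × 1, -1 × 4) = (-6, -4)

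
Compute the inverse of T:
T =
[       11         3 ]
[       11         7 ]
det(T) = 44
T⁻¹ =
[     7/44     -3/44 ]
[     -1/4       1/4 ]

For a 2×2 matrix T = [[a, b], [c, d]] with det(T) ≠ 0, T⁻¹ = (1/det(T)) * [[d, -b], [-c, a]].
det(T) = (11)*(7) - (3)*(11) = 77 - 33 = 44.
T⁻¹ = (1/44) * [[7, -3], [-11, 11]].
Dividing each entry by 44 and reducing:
T⁻¹ =
[     7/44     -3/44 ]
[     -1/4       1/4 ]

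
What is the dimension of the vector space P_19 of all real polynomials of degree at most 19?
Dimension = 20

A polynomial of degree at most 19 can be written as a₀ + a₁x + a₂x² + … + a_19x^19, with 20 free coefficients a₀, …, a_19.
The set {1, x, x², …, x^19} is a basis: it spans P_19 (every such polynomial is a linear combination of these) and is linearly independent (a polynomial is zero iff all its coefficients are zero).
Therefore dim(P_19) = 19 + 1 = 20.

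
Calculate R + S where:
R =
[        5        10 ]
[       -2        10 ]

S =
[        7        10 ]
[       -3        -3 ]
R + S =
[       12        20 ]
[       -5         7 ]

Matrix addition is elementwise: (R+S)[i][j] = R[i][j] + S[i][j].
  (R+S)[0][0] = (5) + (7) = 12
  (R+S)[0][1] = (10) + (10) = 20
  (R+S)[1][0] = (-2) + (-3) = -5
  (R+S)[1][1] = (10) + (-3) = 7
R + S =
[       12        20 ]
[       -5         7 ]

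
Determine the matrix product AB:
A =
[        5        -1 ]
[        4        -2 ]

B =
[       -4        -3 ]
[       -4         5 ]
AB =
[      -16       -20 ]
[       -8       -22 ]

Matrix multiplication: (AB)[i][j] = sum over k of A[i][k] * B[k][j].
  (AB)[0][0] = (5)*(-4) + (-1)*(-4) = -16
  (AB)[0][1] = (5)*(-3) + (-1)*(5) = -20
  (AB)[1][0] = (4)*(-4) + (-2)*(-4) = -8
  (AB)[1][1] = (4)*(-3) + (-2)*(5) = -22
AB =
[      -16       -20 ]
[       -8       -22 ]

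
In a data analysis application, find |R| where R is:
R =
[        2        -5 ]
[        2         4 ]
det(R) = 18

For a 2×2 matrix [[a, b], [c, d]], det = a*d - b*c.
det(R) = (2)*(4) - (-5)*(2) = 8 + 10 = 18.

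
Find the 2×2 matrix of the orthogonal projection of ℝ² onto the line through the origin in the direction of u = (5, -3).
[[25/34, -15/34], [-15/34, 9/34]]

The orthogonal projection onto the line spanned by a nonzero vector u = (a, b) has matrix P = (u uᵀ) / (uᵀ u) = (1/(a² + b²)) · [[a², ab], [ab, b²]].
Here u = (5, -3), so a² + b² = 25 + 9 = 34.
P = (1/34) · [[25, -15], [-15, 9]] = [[25/34, -15/34], [-15/34, 9/34]].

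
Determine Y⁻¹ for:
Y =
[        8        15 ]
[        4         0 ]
det(Y) = -60
Y⁻¹ =
[        0       1/4 ]
[     1/15     -2/15 ]

For a 2×2 matrix Y = [[a, b], [c, d]] with det(Y) ≠ 0, Y⁻¹ = (1/det(Y)) * [[d, -b], [-c, a]].
det(Y) = (8)*(0) - (15)*(4) = 0 - 60 = -60.
Y⁻¹ = (1/-60) * [[0, -15], [-4, 8]].
Dividing each entry by -60 and reducing:
Y⁻¹ =
[        0       1/4 ]
[     1/15     -2/15 ]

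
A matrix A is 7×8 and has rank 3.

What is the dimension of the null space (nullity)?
5

The rank-nullity theorem for an m×n matrix states:
rank(A) + nullity(A) = n (the number of columns).
Here n = 8 and rank(A) = 3, so nullity(A) = 8 - 3 = 5.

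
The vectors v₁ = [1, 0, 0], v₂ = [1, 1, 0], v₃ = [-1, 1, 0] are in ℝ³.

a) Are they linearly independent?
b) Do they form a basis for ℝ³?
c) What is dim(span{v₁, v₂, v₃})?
Not independent, not a basis, dim(span) = 2

Check whether v₃ can be written as a linear combination of v₁ and v₂.
v₃ = (-2)·v₁ + (1)·v₂ = [-1, 1, 0], so the three vectors are linearly dependent.
Thus they do not form a basis for ℝ³, and dim(span{v₁, v₂, v₃}) = 2 (spanned by v₁ and v₂).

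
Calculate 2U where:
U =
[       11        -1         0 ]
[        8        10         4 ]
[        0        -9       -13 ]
2U =
[       22        -2         0 ]
[       16        20         8 ]
[        0       -18       -26 ]

Scalar multiplication is elementwise: (2U)[i][j] = 2 * U[i][j].
  (2U)[0][0] = 2 * (11) = 22
  (2U)[0][1] = 2 * (-1) = -2
  (2U)[0][2] = 2 * (0) = 0
  (2U)[1][0] = 2 * (8) = 16
  (2U)[1][1] = 2 * (10) = 20
  (2U)[1][2] = 2 * (4) = 8
  (2U)[2][0] = 2 * (0) = 0
  (2U)[2][1] = 2 * (-9) = -18
  (2U)[2][2] = 2 * (-13) = -26
2U =
[       22        -2         0 ]
[       16        20         8 ]
[        0       -18       -26 ]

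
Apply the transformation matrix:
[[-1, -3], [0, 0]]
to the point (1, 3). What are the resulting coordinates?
(-10, 0)

Matrix multiplication:
[[-1, -3], [0, 0]] × [1, 3]ᵀ
= [-1×1 + -3×3, 0×1 + 0×3]ᵀ
= [-10.0000, 0.0000]ᵀ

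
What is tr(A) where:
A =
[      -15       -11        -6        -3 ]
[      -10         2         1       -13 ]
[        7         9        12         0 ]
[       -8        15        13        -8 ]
tr(A) = -15 + 2 + 12 - 8 = -9

The trace of a square matrix is the sum of its diagonal entries.
Diagonal entries of A: A[0][0] = -15, A[1][1] = 2, A[2][2] = 12, A[3][3] = -8.
tr(A) = -15 + 2 + 12 - 8 = -9.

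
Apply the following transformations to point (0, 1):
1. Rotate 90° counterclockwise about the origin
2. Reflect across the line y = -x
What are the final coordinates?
(0, 1)

Step 1: Rotate 90° → (-1, 0)
Step 2: Reflect across the line y = -x → (0, 1)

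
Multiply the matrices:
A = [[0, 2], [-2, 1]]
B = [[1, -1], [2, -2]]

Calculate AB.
[[4, -4], [0, 0]]

Each entry (i,j) of AB = sum over k of A[i][k]*B[k][j].
(AB)[0][0] = (0)*(1) + (2)*(2) = 4
(AB)[0][1] = (0)*(-1) + (2)*(-2) = -4
(AB)[1][0] = (-2)*(1) + (1)*(2) = 0
(AB)[1][1] = (-2)*(-1) + (1)*(-2) = 0
AB = [[4, -4], [0, 0]]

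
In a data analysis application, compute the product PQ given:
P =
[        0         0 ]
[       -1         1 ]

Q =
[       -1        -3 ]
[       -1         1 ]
PQ =
[        0         0 ]
[        0         4 ]

Matrix multiplication: (PQ)[i][j] = sum over k of P[i][k] * Q[k][j].
  (PQ)[0][0] = (0)*(-1) + (0)*(-1) = 0
  (PQ)[0][1] = (0)*(-3) + (0)*(1) = 0
  (PQ)[1][0] = (-1)*(-1) + (1)*(-1) = 0
  (PQ)[1][1] = (-1)*(-3) + (1)*(1) = 4
PQ =
[        0         0 ]
[        0         4 ]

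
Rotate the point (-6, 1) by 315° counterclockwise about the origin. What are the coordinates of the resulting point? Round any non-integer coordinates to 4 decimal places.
(-3.5355, 4.9497)

Rotation matrix R(θ) = [[cos θ, -sin θ], [sin θ, cos θ]]; for θ = 315°:
R = [[√2/2, √2/2], [-√2/2, √2/2]]
Result: R × [-6, 1]ᵀ = [√2/2·-6 + (√2/2)·1, -√2/2·-6 + (√2/2)·1]ᵀ = (-3.5355, 4.9497)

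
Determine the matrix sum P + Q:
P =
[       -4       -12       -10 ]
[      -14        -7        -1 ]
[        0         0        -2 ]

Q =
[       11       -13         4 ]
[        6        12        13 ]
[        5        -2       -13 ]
P + Q =
[        7       -25        -6 ]
[       -8         5        12 ]
[        5        -2       -15 ]

Matrix addition is elementwise: (P+Q)[i][j] = P[i][j] + Q[i][j].
  (P+Q)[0][0] = (-4) + (11) = 7
  (P+Q)[0][1] = (-12) + (-13) = -25
  (P+Q)[0][2] = (-10) + (4) = -6
  (P+Q)[1][0] = (-14) + (6) = -8
  (P+Q)[1][1] = (-7) + (12) = 5
  (P+Q)[1][2] = (-1) + (13) = 12
  (P+Q)[2][0] = (0) + (5) = 5
  (P+Q)[2][1] = (0) + (-2) = -2
  (P+Q)[2][2] = (-2) + (-13) = -15
P + Q =
[        7       -25        -6 ]
[       -8         5        12 ]
[        5        -2       -15 ]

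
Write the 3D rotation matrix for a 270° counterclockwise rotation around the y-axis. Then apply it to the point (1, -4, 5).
R = [[0, 0, -1], [0, 1, 0], [1, 0, 0]]; R·(1, -4, 5) = (-5, -4, 1)

Rotation matrix for 270° around y-axis:
cos(270°) = 0, sin(270°) = -1
R = [[0, 0, -1], [0, 1, 0], [1, 0, 0]]
Apply to (1, -4, 5): R·[1, -4, 5]ᵀ = (-5, -4, 1)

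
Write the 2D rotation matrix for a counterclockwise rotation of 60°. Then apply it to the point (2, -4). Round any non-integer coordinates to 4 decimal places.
R = [[1/2, -√3/2], [√3/2, 1/2]]; R·(2, -4) = (4.4641, -0.2679)

Rotation matrix formula: R(θ) = [[cos θ, -sin θ], [sin θ, cos θ]]
For θ = 60°:
cos(60°) = 1/2
sin(60°) = √3/2
R = [[1/2, -√3/2], [√3/2, 1/2]]
Apply to (2, -4): [1/2·2 + (-√3/2)·-4, √3/2·2 + 1/2·-4] = (4.4641, -0.2679)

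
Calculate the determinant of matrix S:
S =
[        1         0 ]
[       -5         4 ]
det(S) = 4

For a 2×2 matrix [[a, b], [c, d]], det = a*d - b*c.
det(S) = (1)*(4) - (0)*(-5) = 4 - 0 = 4.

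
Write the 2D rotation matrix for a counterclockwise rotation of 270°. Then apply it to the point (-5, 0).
R = [[0, 1], [-1, 0]]; R·(-5, 0) = (0, 5)

Rotation matrix formula: R(θ) = [[cos θ, -sin θ], [sin θ, cos θ]]
For θ = 270°:
cos(270°) = 0
sin(270°) = -1
R = [[0, 1], [-1, 0]]
Apply to (-5, 0): [0·-5 + (1)·0, -1·-5 + 0·0] = (0, 5)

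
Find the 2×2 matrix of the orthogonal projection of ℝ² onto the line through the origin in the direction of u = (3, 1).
[[9/10, 3/10], [3/10, 1/10]]

The orthogonal projection onto the line spanned by a nonzero vector u = (a, b) has matrix P = (u uᵀ) / (uᵀ u) = (1/(a² + b²)) · [[a², ab], [ab, b²]].
Here u = (3, 1), so a² + b² = 9 + 1 = 10.
P = (1/10) · [[9, 3], [3, 1]] = [[9/10, 3/10], [3/10, 1/10]].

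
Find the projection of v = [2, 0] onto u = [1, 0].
[2, 0]

The projection of v onto u is proj_u(v) = ((v·u) / (u·u)) · u.
v·u = (2)*(1) + (0)*(0) = 2.
u·u = (1)*(1) + (0)*(0) = 1.
coefficient = 2 / 1 = 2.
proj_u(v) = 2 · [1, 0] = [2, 0].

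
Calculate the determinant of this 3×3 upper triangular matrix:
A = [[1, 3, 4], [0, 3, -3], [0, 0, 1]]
3

The determinant of a triangular matrix is the product of its diagonal entries (the off-diagonal entries above the diagonal do not affect it).
det(A) = (1) * (3) * (1) = 3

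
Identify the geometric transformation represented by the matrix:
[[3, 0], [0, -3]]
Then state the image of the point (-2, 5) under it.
non-uniform scaling by (3, -3); image of (-2, 5) is (-6, -15)

This is diagonal with distinct entries, so it scales the x-axis by 3 and the y-axis by -3.
The matrix [[3, 0], [0, -3]] represents: non-uniform scaling by (3, -3).
Applying it to (-2, 5): [3·-2 + 0·5, 0·-2 + -3·5] = (-6, -15).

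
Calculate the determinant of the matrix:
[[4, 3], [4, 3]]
0

For a 2×2 matrix [[a, b], [c, d]], det = ad - bc
det = (4)(3) - (3)(4) = 12 - 12 = 0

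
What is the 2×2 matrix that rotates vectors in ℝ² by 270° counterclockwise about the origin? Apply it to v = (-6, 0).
R = [[0, 1], [-1, 0]]; R·v = (0, 6)

A counterclockwise rotation by angle θ in ℝ² has matrix R(θ) = [[cos θ, -sin θ], [sin θ, cos θ]].
For θ = 270°: cos θ = 0, sin θ = -1.
R(270°) = [[0, 1], [-1, 0]].
R·v = [0·-6 + (1)·0, -1·-6 + 0·0] = (0, 6).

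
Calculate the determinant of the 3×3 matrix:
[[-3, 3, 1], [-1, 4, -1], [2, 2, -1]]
-13

Expansion along first row:
det = -3·det([[4,-1],[2,-1]]) - 3·det([[-1,-1],[2,-1]]) + 1·det([[-1,4],[2,2]])
    = -3·(4·-1 - -1·2) - 3·(-1·-1 - -1·2) + 1·(-1·2 - 4·2)
    = -3·-2 - 3·3 + 1·-10
    = 6 + -9 + -10 = -13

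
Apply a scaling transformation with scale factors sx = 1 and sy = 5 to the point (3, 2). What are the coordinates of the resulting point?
(3, 10)

Scaling matrix:
[[1, 0], [0, 5]]
Result: (3 × 1, 2 × 5) = (3, 10)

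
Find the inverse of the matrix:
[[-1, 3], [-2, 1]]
[[1/5, -3/5], [2/5, -1/5]]

For [[a,b],[c,d]], inverse = (1/det)·[[d,-b],[-c,a]]
det = -1·1 - 3·-2 = 5
Inverse = (1/5)·[[1, -3], [2, -1]]
        = [[1/5, -3/5], [2/5, -1/5]]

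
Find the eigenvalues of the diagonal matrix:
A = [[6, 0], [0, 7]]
λ₁ = 6, λ₂ = 7

The characteristic polynomial of A is det(A - λI) = (6 - λ)(7 - λ) = 0.
The roots are λ = 6 and λ = 7, so the eigenvalues are the diagonal entries.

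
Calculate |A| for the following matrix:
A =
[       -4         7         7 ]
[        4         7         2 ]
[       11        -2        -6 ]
det(A) = -121

Expand along row 0 (cofactor expansion): det(A) = a*(e*i - f*h) - b*(d*i - f*g) + c*(d*h - e*g), where the 3×3 is [[a, b, c], [d, e, f], [g, h, i]].
Minor M_00 = (7)*(-6) - (2)*(-2) = -42 + 4 = -38.
Minor M_01 = (4)*(-6) - (2)*(11) = -24 - 22 = -46.
Minor M_02 = (4)*(-2) - (7)*(11) = -8 - 77 = -85.
det(A) = (-4)*(-38) - (7)*(-46) + (7)*(-85) = 152 + 322 - 595 = -121.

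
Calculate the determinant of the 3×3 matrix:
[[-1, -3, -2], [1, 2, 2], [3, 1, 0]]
-6

Expansion along first row:
det = -1·det([[2,2],[1,0]]) - -3·det([[1,2],[3,0]]) + -2·det([[1,2],[3,1]])
    = -1·(2·0 - 2·1) - -3·(1·0 - 2·3) + -2·(1·1 - 2·3)
    = -1·-2 - -3·-6 + -2·-5
    = 2 + -18 + 10 = -6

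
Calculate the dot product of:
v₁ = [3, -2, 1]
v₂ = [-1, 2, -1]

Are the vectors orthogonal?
-8, No

The dot product is the sum of products of corresponding components.
v₁·v₂ = (3)*(-1) + (-2)*(2) + (1)*(-1) = -3 - 4 - 1 = -8.
Two vectors are orthogonal iff their dot product is 0; here the dot product is -8, so the vectors are not orthogonal.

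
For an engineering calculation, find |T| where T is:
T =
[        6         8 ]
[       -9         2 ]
det(T) = 84

For a 2×2 matrix [[a, b], [c, d]], det = a*d - b*c.
det(T) = (6)*(2) - (8)*(-9) = 12 + 72 = 84.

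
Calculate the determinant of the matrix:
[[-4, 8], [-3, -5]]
44

For a 2×2 matrix [[a, b], [c, d]], det = ad - bc
det = (-4)(-5) - (8)(-3) = 20 - -24 = 44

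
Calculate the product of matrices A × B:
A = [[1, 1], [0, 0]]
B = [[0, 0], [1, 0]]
[[1, 0], [0, 0]]

Matrix multiplication:
C[0][0] = 1×0 + 1×1 = 1
C[0][1] = 1×0 + 1×0 = 0
C[1][0] = 0×0 + 0×1 = 0
C[1][1] = 0×0 + 0×0 = 0
Result: [[1, 0], [0, 0]]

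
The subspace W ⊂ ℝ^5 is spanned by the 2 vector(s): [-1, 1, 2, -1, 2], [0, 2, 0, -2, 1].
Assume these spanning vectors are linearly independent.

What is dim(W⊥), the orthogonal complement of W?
dim(W⊥) = 3

For any subspace W of ℝ^n, dim(W) + dim(W⊥) = n (the whole-space dimension).
Here the given 2 vectors are linearly independent, so dim(W) = 2.
Thus dim(W⊥) = n - dim(W) = 5 - 2 = 3.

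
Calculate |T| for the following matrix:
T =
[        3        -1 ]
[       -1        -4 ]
det(T) = -13

For a 2×2 matrix [[a, b], [c, d]], det = a*d - b*c.
det(T) = (3)*(-4) - (-1)*(-1) = -12 - 1 = -13.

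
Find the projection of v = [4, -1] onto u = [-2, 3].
[22/13, -33/13]

The projection of v onto u is proj_u(v) = ((v·u) / (u·u)) · u.
v·u = (4)*(-2) + (-1)*(3) = -11.
u·u = (-2)*(-2) + (3)*(3) = 13.
coefficient = -11 / 13 = -11/13.
proj_u(v) = -11/13 · [-2, 3] = [22/13, -33/13].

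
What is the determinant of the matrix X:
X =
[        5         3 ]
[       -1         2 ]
det(X) = 13

For a 2×2 matrix [[a, b], [c, d]], det = a*d - b*c.
det(X) = (5)*(2) - (3)*(-1) = 10 + 3 = 13.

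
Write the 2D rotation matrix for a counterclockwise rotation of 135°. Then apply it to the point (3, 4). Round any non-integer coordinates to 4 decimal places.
R = [[-√2/2, -√2/2], [√2/2, -√2/2]]; R·(3, 4) = (-4.9497, -0.7071)

Rotation matrix formula: R(θ) = [[cos θ, -sin θ], [sin θ, cos θ]]
For θ = 135°:
cos(135°) = -√2/2
sin(135°) = √2/2
R = [[-√2/2, -√2/2], [√2/2, -√2/2]]
Apply to (3, 4): [-√2/2·3 + (-√2/2)·4, √2/2·3 + -√2/2·4] = (-4.9497, -0.7071)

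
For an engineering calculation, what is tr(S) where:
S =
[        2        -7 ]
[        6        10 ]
tr(S) = 2 + 10 = 12

The trace of a square matrix is the sum of its diagonal entries.
Diagonal entries of S: S[0][0] = 2, S[1][1] = 10.
tr(S) = 2 + 10 = 12.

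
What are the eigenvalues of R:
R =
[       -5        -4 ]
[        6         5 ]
λ = -1, 1

Solve det(R - λI) = 0. For a 2×2 matrix the characteristic equation is λ² - (trace)λ + det = 0.
trace(R) = a + d = -5 + 5 = 0.
det(R) = a*d - b*c = (-5)*(5) - (-4)*(6) = -25 + 24 = -1.
Characteristic equation: λ² - (0)λ + (-1) = 0.
Discriminant = (0)² - 4*(-1) = 0 + 4 = 4.
λ = (0 ± √4) / 2 = (0 ± 2) / 2 = -1, 1.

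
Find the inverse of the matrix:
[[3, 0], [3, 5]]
[[1/3, 0], [-1/5, 1/5]]

For [[a,b],[c,d]], inverse = (1/det)·[[d,-b],[-c,a]]
det = 3·5 - 0·3 = 15
Inverse = (1/15)·[[5, 0], [-3, 3]]
        = [[1/3, 0], [-1/5, 1/5]]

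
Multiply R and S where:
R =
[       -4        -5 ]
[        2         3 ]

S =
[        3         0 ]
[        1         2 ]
RS =
[      -17       -10 ]
[        9         6 ]

Matrix multiplication: (RS)[i][j] = sum over k of R[i][k] * S[k][j].
  (RS)[0][0] = (-4)*(3) + (-5)*(1) = -17
  (RS)[0][1] = (-4)*(0) + (-5)*(2) = -10
  (RS)[1][0] = (2)*(3) + (3)*(1) = 9
  (RS)[1][1] = (2)*(0) + (3)*(2) = 6
RS =
[      -17       -10 ]
[        9         6 ]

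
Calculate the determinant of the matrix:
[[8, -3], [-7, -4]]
-53

For a 2×2 matrix [[a, b], [c, d]], det = ad - bc
det = (8)(-4) - (-3)(-7) = -32 - 21 = -53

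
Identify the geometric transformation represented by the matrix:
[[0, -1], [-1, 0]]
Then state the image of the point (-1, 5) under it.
reflection across the line y = -x; image of (-1, 5) is (-5, 1)

This is a symmetric orthogonal matrix with determinant -1, which characterizes a reflection in ℝ².
The matrix [[0, -1], [-1, 0]] represents: reflection across the line y = -x.
Applying it to (-1, 5): [0·-1 + -1·5, -1·-1 + 0·5] = (-5, 1).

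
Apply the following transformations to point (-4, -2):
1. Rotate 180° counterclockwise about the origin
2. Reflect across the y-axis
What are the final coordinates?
(-4, 2)

Step 1: Rotate 180° → (4, 2)
Step 2: Reflect across the y-axis → (-4, 2)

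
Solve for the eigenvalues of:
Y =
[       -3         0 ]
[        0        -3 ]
λ = -3, -3

Solve det(Y - λI) = 0. For a 2×2 matrix the characteristic equation is λ² - (trace)λ + det = 0.
trace(Y) = a + d = -3 - 3 = -6.
det(Y) = a*d - b*c = (-3)*(-3) - (0)*(0) = 9 - 0 = 9.
Characteristic equation: λ² - (-6)λ + (9) = 0.
Discriminant = (-6)² - 4*(9) = 36 - 36 = 0.
λ = (-6 ± √0) / 2 = (-6 ± 0) / 2 = -3, -3.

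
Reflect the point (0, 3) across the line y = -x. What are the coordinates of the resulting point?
(-3, 0)

Reflection across line y = -x: (0, 3) → (-3, 0)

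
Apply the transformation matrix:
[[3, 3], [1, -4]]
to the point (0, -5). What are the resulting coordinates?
(-15, 20)

Matrix multiplication:
[[3, 3], [1, -4]] × [0, -5]ᵀ
= [3×0 + 3×-5, 1×0 + -4×-5]ᵀ
= [-15.0000, 20.0000]ᵀ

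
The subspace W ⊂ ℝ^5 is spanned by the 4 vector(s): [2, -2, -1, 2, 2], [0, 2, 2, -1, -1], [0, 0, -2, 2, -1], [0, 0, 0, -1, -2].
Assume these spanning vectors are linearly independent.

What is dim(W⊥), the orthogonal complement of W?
dim(W⊥) = 1

For any subspace W of ℝ^n, dim(W) + dim(W⊥) = n (the whole-space dimension).
Here the given 4 vectors are linearly independent, so dim(W) = 4.
Thus dim(W⊥) = n - dim(W) = 5 - 4 = 1.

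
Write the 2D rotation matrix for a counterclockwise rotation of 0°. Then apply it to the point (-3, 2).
R = [[1, 0], [0, 1]]; R·(-3, 2) = (-3, 2)

Rotation matrix formula: R(θ) = [[cos θ, -sin θ], [sin θ, cos θ]]
For θ = 0°:
cos(0°) = 1
sin(0°) = 0
R = [[1, 0], [0, 1]]
Apply to (-3, 2): [1·-3 + (0)·2, 0·-3 + 1·2] = (-3, 2)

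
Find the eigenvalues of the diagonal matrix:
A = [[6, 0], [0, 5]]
λ₁ = 6, λ₂ = 5

The characteristic polynomial of A is det(A - λI) = (6 - λ)(5 - λ) = 0.
The roots are λ = 6 and λ = 5, so the eigenvalues are the diagonal entries.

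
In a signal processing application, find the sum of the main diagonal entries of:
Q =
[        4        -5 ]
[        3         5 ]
tr(Q) = 4 + 5 = 9

The trace of a square matrix is the sum of its diagonal entries.
Diagonal entries of Q: Q[0][0] = 4, Q[1][1] = 5.
tr(Q) = 4 + 5 = 9.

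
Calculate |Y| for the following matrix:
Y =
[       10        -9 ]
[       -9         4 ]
det(Y) = -41

For a 2×2 matrix [[a, b], [c, d]], det = a*d - b*c.
det(Y) = (10)*(4) - (-9)*(-9) = 40 - 81 = -41.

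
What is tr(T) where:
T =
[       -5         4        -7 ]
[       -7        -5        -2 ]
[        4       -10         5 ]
tr(T) = -5 - 5 + 5 = -5

The trace of a square matrix is the sum of its diagonal entries.
Diagonal entries of T: T[0][0] = -5, T[1][1] = -5, T[2][2] = 5.
tr(T) = -5 - 5 + 5 = -5.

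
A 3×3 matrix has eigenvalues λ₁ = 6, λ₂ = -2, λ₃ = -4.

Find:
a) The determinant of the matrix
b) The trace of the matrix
det = 48, trace = 0

Two standard eigenvalue identities:
- det(A) equals the product of the eigenvalues (counted with multiplicity).
- trace(A) equals the sum of the eigenvalues.
det(A) = (6)*(-2)*(-4) = 48.
trace(A) = 6 - 2 - 4 = 0.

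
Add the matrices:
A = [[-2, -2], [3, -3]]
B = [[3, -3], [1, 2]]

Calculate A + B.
[[1, -5], [4, -1]]

Add corresponding elements:
(-2)+(3)=1
(-2)+(-3)=-5
(3)+(1)=4
(-3)+(2)=-1
A + B = [[1, -5], [4, -1]]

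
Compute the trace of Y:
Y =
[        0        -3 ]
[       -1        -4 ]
tr(Y) = 0 - 4 = -4

The trace of a square matrix is the sum of its diagonal entries.
Diagonal entries of Y: Y[0][0] = 0, Y[1][1] = -4.
tr(Y) = 0 - 4 = -4.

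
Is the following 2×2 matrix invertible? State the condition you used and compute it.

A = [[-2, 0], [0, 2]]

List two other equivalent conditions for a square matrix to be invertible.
Yes, invertible; det(A) = -4 ≠ 0. Equivalent conditions: rank(A) = 2; Ax = 0 has only the trivial solution; 0 is not an eigenvalue; the columns of A are linearly independent.

To check invertibility, compute det(A).
The given matrix is triangular, so det(A) equals the product of its diagonal entries = -4 ≠ 0.
Since det(A) ≠ 0, A is invertible.
Equivalent conditions for a square matrix A to be invertible:
- rank(A) = 2 (full rank).
- The homogeneous system Ax = 0 has only the trivial solution x = 0.
- 0 is not an eigenvalue of A.
- The columns (equivalently rows) of A are linearly independent.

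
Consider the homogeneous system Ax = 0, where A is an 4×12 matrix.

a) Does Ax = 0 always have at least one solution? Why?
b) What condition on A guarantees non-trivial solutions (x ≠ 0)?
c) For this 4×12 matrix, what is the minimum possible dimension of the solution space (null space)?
a) Yes, x = 0 is always a solution. b) When A has linearly dependent columns (rank < n). c) Minimum nullity = 8.

a) x = 0 satisfies A·0 = 0, so the zero vector is always a solution.
b) Non-trivial solutions exist iff the columns of A are linearly dependent, equivalently rank(A) < n (the number of columns).
c) By rank-nullity, rank(A) + nullity(A) = n = 12. Since A has only 4 rows, rank(A) ≤ 4, so nullity(A) ≥ 12 - 4 = 8.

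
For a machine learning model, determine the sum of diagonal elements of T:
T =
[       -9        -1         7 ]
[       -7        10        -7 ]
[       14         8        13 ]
tr(T) = -9 + 10 + 13 = 14

The trace of a square matrix is the sum of its diagonal entries.
Diagonal entries of T: T[0][0] = -9, T[1][1] = 10, T[2][2] = 13.
tr(T) = -9 + 10 + 13 = 14.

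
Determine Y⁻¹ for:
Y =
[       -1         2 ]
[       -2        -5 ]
det(Y) = 9
Y⁻¹ =
[     -5/9      -2/9 ]
[      2/9      -1/9 ]

For a 2×2 matrix Y = [[a, b], [c, d]] with det(Y) ≠ 0, Y⁻¹ = (1/det(Y)) * [[d, -b], [-c, a]].
det(Y) = (-1)*(-5) - (2)*(-2) = 5 + 4 = 9.
Y⁻¹ = (1/9) * [[-5, -2], [2, -1]].
Dividing each entry by 9 and reducing:
Y⁻¹ =
[     -5/9      -2/9 ]
[      2/9      -1/9 ]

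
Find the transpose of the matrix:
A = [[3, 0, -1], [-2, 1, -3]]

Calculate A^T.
[[3, -2], [0, 1], [-1, -3]]

The transpose sends entry (i,j) to (j,i); rows become columns.
Row 0 of A: [3, 0, -1] -> column 0 of A^T.
Row 1 of A: [-2, 1, -3] -> column 1 of A^T.
A^T = [[3, -2], [0, 1], [-1, -3]]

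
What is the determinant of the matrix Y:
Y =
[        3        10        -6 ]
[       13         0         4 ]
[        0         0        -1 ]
det(Y) = 130

Expand along row 0 (cofactor expansion): det(Y) = a*(e*i - f*h) - b*(d*i - f*g) + c*(d*h - e*g), where the 3×3 is [[a, b, c], [d, e, f], [g, h, i]].
Minor M_00 = (0)*(-1) - (4)*(0) = 0 - 0 = 0.
Minor M_01 = (13)*(-1) - (4)*(0) = -13 - 0 = -13.
Minor M_02 = (13)*(0) - (0)*(0) = 0 - 0 = 0.
det(Y) = (3)*(0) - (10)*(-13) + (-6)*(0) = 0 + 130 + 0 = 130.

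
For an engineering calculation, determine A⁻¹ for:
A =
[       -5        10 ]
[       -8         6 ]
det(A) = 50
A⁻¹ =
[     3/25      -1/5 ]
[     4/25     -1/10 ]

For a 2×2 matrix A = [[a, b], [c, d]] with det(A) ≠ 0, A⁻¹ = (1/det(A)) * [[d, -b], [-c, a]].
det(A) = (-5)*(6) - (10)*(-8) = -30 + 80 = 50.
A⁻¹ = (1/50) * [[6, -10], [8, -5]].
Dividing each entry by 50 and reducing:
A⁻¹ =
[     3/25      -1/5 ]
[     4/25     -1/10 ]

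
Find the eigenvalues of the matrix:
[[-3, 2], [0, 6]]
λ = -3 and λ = 6

Characteristic equation: det(A - λI) = 0
λ² - (trace)λ + (det) = 0
λ² - (3)λ + (-18) = 0
λ² - 3λ - 18 = 0
Solving: λ = -3, 6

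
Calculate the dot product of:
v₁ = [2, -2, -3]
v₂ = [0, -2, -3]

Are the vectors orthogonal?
13, No

The dot product is the sum of products of corresponding components.
v₁·v₂ = (2)*(0) + (-2)*(-2) + (-3)*(-3) = 0 + 4 + 9 = 13.
Two vectors are orthogonal iff their dot product is 0; here the dot product is 13, so the vectors are not orthogonal.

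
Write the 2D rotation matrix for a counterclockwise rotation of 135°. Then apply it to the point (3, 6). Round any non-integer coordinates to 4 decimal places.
R = [[-√2/2, -√2/2], [√2/2, -√2/2]]; R·(3, 6) = (-6.3640, -2.1213)

Rotation matrix formula: R(θ) = [[cos θ, -sin θ], [sin θ, cos θ]]
For θ = 135°:
cos(135°) = -√2/2
sin(135°) = √2/2
R = [[-√2/2, -√2/2], [√2/2, -√2/2]]
Apply to (3, 6): [-√2/2·3 + (-√2/2)·6, √2/2·3 + -√2/2·6] = (-6.3640, -2.1213)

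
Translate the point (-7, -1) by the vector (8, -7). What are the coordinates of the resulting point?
(1, -8)

Translation by (8, -7):
x' = -7 + 8 = 1
y' = -1 + -7 = -8
Homogeneous matrix: [[1, 0, 8], [0, 1, -7], [0, 0, 1]]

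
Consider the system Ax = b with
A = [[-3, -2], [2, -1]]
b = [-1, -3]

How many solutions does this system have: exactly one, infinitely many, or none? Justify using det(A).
Exactly one solution

Compute det(A) = (-3)*(-1) - (-2)*(2) = 7.
Because det(A) ≠ 0, A is invertible and Ax = b has a unique solution for every b (here x = A⁻¹ b).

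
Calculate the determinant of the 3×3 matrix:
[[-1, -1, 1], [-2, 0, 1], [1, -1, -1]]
2

Expansion along first row:
det = -1·det([[0,1],[-1,-1]]) - -1·det([[-2,1],[1,-1]]) + 1·det([[-2,0],[1,-1]])
    = -1·(0·-1 - 1·-1) - -1·(-2·-1 - 1·1) + 1·(-2·-1 - 0·1)
    = -1·1 - -1·1 + 1·2
    = -1 + 1 + 2 = 2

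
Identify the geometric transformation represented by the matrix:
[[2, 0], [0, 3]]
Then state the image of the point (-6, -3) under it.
non-uniform scaling by (2, 3); image of (-6, -3) is (-12, -9)

This is diagonal with distinct entries, so it scales the x-axis by 2 and the y-axis by 3.
The matrix [[2, 0], [0, 3]] represents: non-uniform scaling by (2, 3).
Applying it to (-6, -3): [2·-6 + 0·-3, 0·-6 + 3·-3] = (-12, -9).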